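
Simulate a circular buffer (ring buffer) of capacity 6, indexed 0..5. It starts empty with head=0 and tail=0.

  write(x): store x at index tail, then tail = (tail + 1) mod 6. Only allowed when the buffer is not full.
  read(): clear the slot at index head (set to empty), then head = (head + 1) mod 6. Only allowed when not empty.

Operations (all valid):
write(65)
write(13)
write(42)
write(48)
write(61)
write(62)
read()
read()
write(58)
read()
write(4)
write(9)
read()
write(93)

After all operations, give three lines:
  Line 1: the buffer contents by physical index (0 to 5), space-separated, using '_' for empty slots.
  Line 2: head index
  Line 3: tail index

write(65): buf=[65 _ _ _ _ _], head=0, tail=1, size=1
write(13): buf=[65 13 _ _ _ _], head=0, tail=2, size=2
write(42): buf=[65 13 42 _ _ _], head=0, tail=3, size=3
write(48): buf=[65 13 42 48 _ _], head=0, tail=4, size=4
write(61): buf=[65 13 42 48 61 _], head=0, tail=5, size=5
write(62): buf=[65 13 42 48 61 62], head=0, tail=0, size=6
read(): buf=[_ 13 42 48 61 62], head=1, tail=0, size=5
read(): buf=[_ _ 42 48 61 62], head=2, tail=0, size=4
write(58): buf=[58 _ 42 48 61 62], head=2, tail=1, size=5
read(): buf=[58 _ _ 48 61 62], head=3, tail=1, size=4
write(4): buf=[58 4 _ 48 61 62], head=3, tail=2, size=5
write(9): buf=[58 4 9 48 61 62], head=3, tail=3, size=6
read(): buf=[58 4 9 _ 61 62], head=4, tail=3, size=5
write(93): buf=[58 4 9 93 61 62], head=4, tail=4, size=6

Answer: 58 4 9 93 61 62
4
4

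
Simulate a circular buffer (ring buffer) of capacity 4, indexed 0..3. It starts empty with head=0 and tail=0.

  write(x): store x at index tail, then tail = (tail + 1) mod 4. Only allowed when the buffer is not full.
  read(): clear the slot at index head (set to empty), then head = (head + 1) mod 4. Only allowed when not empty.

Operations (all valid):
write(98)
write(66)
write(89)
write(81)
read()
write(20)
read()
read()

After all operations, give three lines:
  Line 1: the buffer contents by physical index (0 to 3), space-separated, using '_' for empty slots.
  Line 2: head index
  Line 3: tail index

write(98): buf=[98 _ _ _], head=0, tail=1, size=1
write(66): buf=[98 66 _ _], head=0, tail=2, size=2
write(89): buf=[98 66 89 _], head=0, tail=3, size=3
write(81): buf=[98 66 89 81], head=0, tail=0, size=4
read(): buf=[_ 66 89 81], head=1, tail=0, size=3
write(20): buf=[20 66 89 81], head=1, tail=1, size=4
read(): buf=[20 _ 89 81], head=2, tail=1, size=3
read(): buf=[20 _ _ 81], head=3, tail=1, size=2

Answer: 20 _ _ 81
3
1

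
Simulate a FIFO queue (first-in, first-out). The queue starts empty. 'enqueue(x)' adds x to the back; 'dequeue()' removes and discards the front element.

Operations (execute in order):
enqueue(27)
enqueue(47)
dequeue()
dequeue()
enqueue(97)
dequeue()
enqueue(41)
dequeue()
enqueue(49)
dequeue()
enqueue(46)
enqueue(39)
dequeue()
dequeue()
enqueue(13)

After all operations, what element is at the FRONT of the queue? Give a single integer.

enqueue(27): queue = [27]
enqueue(47): queue = [27, 47]
dequeue(): queue = [47]
dequeue(): queue = []
enqueue(97): queue = [97]
dequeue(): queue = []
enqueue(41): queue = [41]
dequeue(): queue = []
enqueue(49): queue = [49]
dequeue(): queue = []
enqueue(46): queue = [46]
enqueue(39): queue = [46, 39]
dequeue(): queue = [39]
dequeue(): queue = []
enqueue(13): queue = [13]

Answer: 13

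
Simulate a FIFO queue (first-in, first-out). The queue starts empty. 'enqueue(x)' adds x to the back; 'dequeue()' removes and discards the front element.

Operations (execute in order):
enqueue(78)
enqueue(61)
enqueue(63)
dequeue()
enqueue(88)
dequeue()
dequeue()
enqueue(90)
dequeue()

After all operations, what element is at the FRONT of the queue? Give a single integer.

enqueue(78): queue = [78]
enqueue(61): queue = [78, 61]
enqueue(63): queue = [78, 61, 63]
dequeue(): queue = [61, 63]
enqueue(88): queue = [61, 63, 88]
dequeue(): queue = [63, 88]
dequeue(): queue = [88]
enqueue(90): queue = [88, 90]
dequeue(): queue = [90]

Answer: 90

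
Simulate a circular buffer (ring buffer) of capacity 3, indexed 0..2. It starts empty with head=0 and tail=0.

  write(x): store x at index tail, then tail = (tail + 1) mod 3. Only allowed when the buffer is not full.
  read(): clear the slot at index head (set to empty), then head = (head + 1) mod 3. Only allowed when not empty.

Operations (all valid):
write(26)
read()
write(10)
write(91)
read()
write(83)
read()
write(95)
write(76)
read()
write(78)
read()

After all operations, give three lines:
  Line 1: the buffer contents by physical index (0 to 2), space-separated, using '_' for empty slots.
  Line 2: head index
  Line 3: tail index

Answer: 78 _ 76
2
1

Derivation:
write(26): buf=[26 _ _], head=0, tail=1, size=1
read(): buf=[_ _ _], head=1, tail=1, size=0
write(10): buf=[_ 10 _], head=1, tail=2, size=1
write(91): buf=[_ 10 91], head=1, tail=0, size=2
read(): buf=[_ _ 91], head=2, tail=0, size=1
write(83): buf=[83 _ 91], head=2, tail=1, size=2
read(): buf=[83 _ _], head=0, tail=1, size=1
write(95): buf=[83 95 _], head=0, tail=2, size=2
write(76): buf=[83 95 76], head=0, tail=0, size=3
read(): buf=[_ 95 76], head=1, tail=0, size=2
write(78): buf=[78 95 76], head=1, tail=1, size=3
read(): buf=[78 _ 76], head=2, tail=1, size=2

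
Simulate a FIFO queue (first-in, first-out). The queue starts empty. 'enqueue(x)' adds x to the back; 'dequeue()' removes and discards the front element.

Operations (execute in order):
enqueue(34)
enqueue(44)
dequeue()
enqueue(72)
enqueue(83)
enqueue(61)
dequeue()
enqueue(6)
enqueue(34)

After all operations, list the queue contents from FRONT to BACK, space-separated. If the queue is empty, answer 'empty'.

Answer: 72 83 61 6 34

Derivation:
enqueue(34): [34]
enqueue(44): [34, 44]
dequeue(): [44]
enqueue(72): [44, 72]
enqueue(83): [44, 72, 83]
enqueue(61): [44, 72, 83, 61]
dequeue(): [72, 83, 61]
enqueue(6): [72, 83, 61, 6]
enqueue(34): [72, 83, 61, 6, 34]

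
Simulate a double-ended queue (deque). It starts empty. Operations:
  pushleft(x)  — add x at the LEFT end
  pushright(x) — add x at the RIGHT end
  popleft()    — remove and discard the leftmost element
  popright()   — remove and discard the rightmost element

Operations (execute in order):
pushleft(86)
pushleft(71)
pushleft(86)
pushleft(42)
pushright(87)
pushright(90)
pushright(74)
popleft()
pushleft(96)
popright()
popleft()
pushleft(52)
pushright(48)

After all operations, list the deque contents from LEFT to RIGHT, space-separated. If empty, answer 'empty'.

Answer: 52 86 71 86 87 90 48

Derivation:
pushleft(86): [86]
pushleft(71): [71, 86]
pushleft(86): [86, 71, 86]
pushleft(42): [42, 86, 71, 86]
pushright(87): [42, 86, 71, 86, 87]
pushright(90): [42, 86, 71, 86, 87, 90]
pushright(74): [42, 86, 71, 86, 87, 90, 74]
popleft(): [86, 71, 86, 87, 90, 74]
pushleft(96): [96, 86, 71, 86, 87, 90, 74]
popright(): [96, 86, 71, 86, 87, 90]
popleft(): [86, 71, 86, 87, 90]
pushleft(52): [52, 86, 71, 86, 87, 90]
pushright(48): [52, 86, 71, 86, 87, 90, 48]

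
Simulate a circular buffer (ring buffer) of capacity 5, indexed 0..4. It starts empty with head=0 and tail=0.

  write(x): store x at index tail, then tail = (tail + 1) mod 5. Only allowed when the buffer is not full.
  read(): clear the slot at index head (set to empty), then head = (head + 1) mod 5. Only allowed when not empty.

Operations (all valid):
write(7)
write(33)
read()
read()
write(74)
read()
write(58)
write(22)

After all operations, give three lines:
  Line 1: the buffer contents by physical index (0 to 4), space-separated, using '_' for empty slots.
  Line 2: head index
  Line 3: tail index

write(7): buf=[7 _ _ _ _], head=0, tail=1, size=1
write(33): buf=[7 33 _ _ _], head=0, tail=2, size=2
read(): buf=[_ 33 _ _ _], head=1, tail=2, size=1
read(): buf=[_ _ _ _ _], head=2, tail=2, size=0
write(74): buf=[_ _ 74 _ _], head=2, tail=3, size=1
read(): buf=[_ _ _ _ _], head=3, tail=3, size=0
write(58): buf=[_ _ _ 58 _], head=3, tail=4, size=1
write(22): buf=[_ _ _ 58 22], head=3, tail=0, size=2

Answer: _ _ _ 58 22
3
0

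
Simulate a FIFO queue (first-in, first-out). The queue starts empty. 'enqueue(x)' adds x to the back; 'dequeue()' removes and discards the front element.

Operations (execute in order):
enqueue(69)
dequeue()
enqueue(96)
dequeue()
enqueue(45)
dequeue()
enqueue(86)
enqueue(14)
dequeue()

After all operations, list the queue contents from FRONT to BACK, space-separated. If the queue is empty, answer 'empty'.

Answer: 14

Derivation:
enqueue(69): [69]
dequeue(): []
enqueue(96): [96]
dequeue(): []
enqueue(45): [45]
dequeue(): []
enqueue(86): [86]
enqueue(14): [86, 14]
dequeue(): [14]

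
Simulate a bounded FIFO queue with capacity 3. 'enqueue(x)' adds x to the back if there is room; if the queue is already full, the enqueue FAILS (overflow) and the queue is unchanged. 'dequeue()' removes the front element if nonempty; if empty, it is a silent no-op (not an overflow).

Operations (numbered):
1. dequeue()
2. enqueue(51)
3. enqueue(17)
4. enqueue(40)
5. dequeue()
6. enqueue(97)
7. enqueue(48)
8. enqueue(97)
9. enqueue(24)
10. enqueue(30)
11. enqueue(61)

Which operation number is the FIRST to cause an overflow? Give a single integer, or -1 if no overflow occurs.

Answer: 7

Derivation:
1. dequeue(): empty, no-op, size=0
2. enqueue(51): size=1
3. enqueue(17): size=2
4. enqueue(40): size=3
5. dequeue(): size=2
6. enqueue(97): size=3
7. enqueue(48): size=3=cap → OVERFLOW (fail)
8. enqueue(97): size=3=cap → OVERFLOW (fail)
9. enqueue(24): size=3=cap → OVERFLOW (fail)
10. enqueue(30): size=3=cap → OVERFLOW (fail)
11. enqueue(61): size=3=cap → OVERFLOW (fail)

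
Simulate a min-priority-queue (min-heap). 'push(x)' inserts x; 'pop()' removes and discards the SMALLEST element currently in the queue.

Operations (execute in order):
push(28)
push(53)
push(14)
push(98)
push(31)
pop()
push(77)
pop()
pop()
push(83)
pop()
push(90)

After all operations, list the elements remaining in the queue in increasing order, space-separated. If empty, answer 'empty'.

Answer: 77 83 90 98

Derivation:
push(28): heap contents = [28]
push(53): heap contents = [28, 53]
push(14): heap contents = [14, 28, 53]
push(98): heap contents = [14, 28, 53, 98]
push(31): heap contents = [14, 28, 31, 53, 98]
pop() → 14: heap contents = [28, 31, 53, 98]
push(77): heap contents = [28, 31, 53, 77, 98]
pop() → 28: heap contents = [31, 53, 77, 98]
pop() → 31: heap contents = [53, 77, 98]
push(83): heap contents = [53, 77, 83, 98]
pop() → 53: heap contents = [77, 83, 98]
push(90): heap contents = [77, 83, 90, 98]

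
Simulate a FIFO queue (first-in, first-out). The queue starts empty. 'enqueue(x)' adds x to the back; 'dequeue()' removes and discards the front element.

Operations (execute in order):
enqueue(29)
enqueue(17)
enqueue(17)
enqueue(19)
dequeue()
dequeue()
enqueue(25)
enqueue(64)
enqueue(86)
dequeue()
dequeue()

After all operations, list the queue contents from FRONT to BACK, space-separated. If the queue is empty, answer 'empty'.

Answer: 25 64 86

Derivation:
enqueue(29): [29]
enqueue(17): [29, 17]
enqueue(17): [29, 17, 17]
enqueue(19): [29, 17, 17, 19]
dequeue(): [17, 17, 19]
dequeue(): [17, 19]
enqueue(25): [17, 19, 25]
enqueue(64): [17, 19, 25, 64]
enqueue(86): [17, 19, 25, 64, 86]
dequeue(): [19, 25, 64, 86]
dequeue(): [25, 64, 86]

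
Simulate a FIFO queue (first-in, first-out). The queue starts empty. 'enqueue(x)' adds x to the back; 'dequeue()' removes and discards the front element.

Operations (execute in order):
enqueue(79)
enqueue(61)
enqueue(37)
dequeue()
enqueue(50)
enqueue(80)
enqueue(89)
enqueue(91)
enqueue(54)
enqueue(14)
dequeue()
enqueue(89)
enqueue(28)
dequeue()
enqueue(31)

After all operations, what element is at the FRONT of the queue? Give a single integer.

enqueue(79): queue = [79]
enqueue(61): queue = [79, 61]
enqueue(37): queue = [79, 61, 37]
dequeue(): queue = [61, 37]
enqueue(50): queue = [61, 37, 50]
enqueue(80): queue = [61, 37, 50, 80]
enqueue(89): queue = [61, 37, 50, 80, 89]
enqueue(91): queue = [61, 37, 50, 80, 89, 91]
enqueue(54): queue = [61, 37, 50, 80, 89, 91, 54]
enqueue(14): queue = [61, 37, 50, 80, 89, 91, 54, 14]
dequeue(): queue = [37, 50, 80, 89, 91, 54, 14]
enqueue(89): queue = [37, 50, 80, 89, 91, 54, 14, 89]
enqueue(28): queue = [37, 50, 80, 89, 91, 54, 14, 89, 28]
dequeue(): queue = [50, 80, 89, 91, 54, 14, 89, 28]
enqueue(31): queue = [50, 80, 89, 91, 54, 14, 89, 28, 31]

Answer: 50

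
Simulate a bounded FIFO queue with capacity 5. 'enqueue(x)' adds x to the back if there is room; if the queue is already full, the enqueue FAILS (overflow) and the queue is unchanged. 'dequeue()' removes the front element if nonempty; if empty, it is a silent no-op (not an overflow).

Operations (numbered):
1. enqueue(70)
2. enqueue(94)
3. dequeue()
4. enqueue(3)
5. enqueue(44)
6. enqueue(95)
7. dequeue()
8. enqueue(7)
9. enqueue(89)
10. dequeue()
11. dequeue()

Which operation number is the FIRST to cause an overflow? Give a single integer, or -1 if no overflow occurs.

1. enqueue(70): size=1
2. enqueue(94): size=2
3. dequeue(): size=1
4. enqueue(3): size=2
5. enqueue(44): size=3
6. enqueue(95): size=4
7. dequeue(): size=3
8. enqueue(7): size=4
9. enqueue(89): size=5
10. dequeue(): size=4
11. dequeue(): size=3

Answer: -1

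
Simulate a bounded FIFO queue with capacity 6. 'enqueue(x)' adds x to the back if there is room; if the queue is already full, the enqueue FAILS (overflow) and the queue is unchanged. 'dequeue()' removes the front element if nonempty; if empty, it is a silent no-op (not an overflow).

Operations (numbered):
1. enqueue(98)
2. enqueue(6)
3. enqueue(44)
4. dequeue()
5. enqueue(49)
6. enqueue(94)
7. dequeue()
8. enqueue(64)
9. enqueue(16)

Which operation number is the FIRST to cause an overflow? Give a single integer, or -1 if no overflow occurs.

1. enqueue(98): size=1
2. enqueue(6): size=2
3. enqueue(44): size=3
4. dequeue(): size=2
5. enqueue(49): size=3
6. enqueue(94): size=4
7. dequeue(): size=3
8. enqueue(64): size=4
9. enqueue(16): size=5

Answer: -1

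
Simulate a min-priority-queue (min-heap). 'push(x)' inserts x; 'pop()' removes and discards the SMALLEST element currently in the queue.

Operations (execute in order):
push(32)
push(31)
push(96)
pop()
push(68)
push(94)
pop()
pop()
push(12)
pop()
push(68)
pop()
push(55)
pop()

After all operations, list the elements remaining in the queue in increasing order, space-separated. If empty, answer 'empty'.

push(32): heap contents = [32]
push(31): heap contents = [31, 32]
push(96): heap contents = [31, 32, 96]
pop() → 31: heap contents = [32, 96]
push(68): heap contents = [32, 68, 96]
push(94): heap contents = [32, 68, 94, 96]
pop() → 32: heap contents = [68, 94, 96]
pop() → 68: heap contents = [94, 96]
push(12): heap contents = [12, 94, 96]
pop() → 12: heap contents = [94, 96]
push(68): heap contents = [68, 94, 96]
pop() → 68: heap contents = [94, 96]
push(55): heap contents = [55, 94, 96]
pop() → 55: heap contents = [94, 96]

Answer: 94 96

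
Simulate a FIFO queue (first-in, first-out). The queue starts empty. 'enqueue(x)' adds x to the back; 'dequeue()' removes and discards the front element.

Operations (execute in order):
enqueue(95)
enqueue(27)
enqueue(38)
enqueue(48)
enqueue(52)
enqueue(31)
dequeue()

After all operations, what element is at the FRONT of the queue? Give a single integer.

Answer: 27

Derivation:
enqueue(95): queue = [95]
enqueue(27): queue = [95, 27]
enqueue(38): queue = [95, 27, 38]
enqueue(48): queue = [95, 27, 38, 48]
enqueue(52): queue = [95, 27, 38, 48, 52]
enqueue(31): queue = [95, 27, 38, 48, 52, 31]
dequeue(): queue = [27, 38, 48, 52, 31]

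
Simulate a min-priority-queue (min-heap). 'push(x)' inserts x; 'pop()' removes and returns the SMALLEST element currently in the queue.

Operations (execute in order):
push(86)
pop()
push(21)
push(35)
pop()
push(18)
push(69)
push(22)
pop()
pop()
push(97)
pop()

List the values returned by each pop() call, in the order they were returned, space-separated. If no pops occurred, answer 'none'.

push(86): heap contents = [86]
pop() → 86: heap contents = []
push(21): heap contents = [21]
push(35): heap contents = [21, 35]
pop() → 21: heap contents = [35]
push(18): heap contents = [18, 35]
push(69): heap contents = [18, 35, 69]
push(22): heap contents = [18, 22, 35, 69]
pop() → 18: heap contents = [22, 35, 69]
pop() → 22: heap contents = [35, 69]
push(97): heap contents = [35, 69, 97]
pop() → 35: heap contents = [69, 97]

Answer: 86 21 18 22 35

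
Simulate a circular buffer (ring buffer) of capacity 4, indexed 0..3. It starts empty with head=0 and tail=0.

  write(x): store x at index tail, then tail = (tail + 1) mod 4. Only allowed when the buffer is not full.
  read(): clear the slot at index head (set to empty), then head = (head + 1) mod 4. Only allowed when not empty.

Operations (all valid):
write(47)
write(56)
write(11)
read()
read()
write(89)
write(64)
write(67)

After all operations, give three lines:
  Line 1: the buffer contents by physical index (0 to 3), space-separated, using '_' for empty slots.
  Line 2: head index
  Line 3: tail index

Answer: 64 67 11 89
2
2

Derivation:
write(47): buf=[47 _ _ _], head=0, tail=1, size=1
write(56): buf=[47 56 _ _], head=0, tail=2, size=2
write(11): buf=[47 56 11 _], head=0, tail=3, size=3
read(): buf=[_ 56 11 _], head=1, tail=3, size=2
read(): buf=[_ _ 11 _], head=2, tail=3, size=1
write(89): buf=[_ _ 11 89], head=2, tail=0, size=2
write(64): buf=[64 _ 11 89], head=2, tail=1, size=3
write(67): buf=[64 67 11 89], head=2, tail=2, size=4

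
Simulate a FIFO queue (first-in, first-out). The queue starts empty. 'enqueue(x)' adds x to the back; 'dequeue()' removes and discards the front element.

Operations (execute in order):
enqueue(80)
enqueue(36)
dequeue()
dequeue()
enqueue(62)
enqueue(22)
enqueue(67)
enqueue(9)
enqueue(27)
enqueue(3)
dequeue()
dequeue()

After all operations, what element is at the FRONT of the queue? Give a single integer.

Answer: 67

Derivation:
enqueue(80): queue = [80]
enqueue(36): queue = [80, 36]
dequeue(): queue = [36]
dequeue(): queue = []
enqueue(62): queue = [62]
enqueue(22): queue = [62, 22]
enqueue(67): queue = [62, 22, 67]
enqueue(9): queue = [62, 22, 67, 9]
enqueue(27): queue = [62, 22, 67, 9, 27]
enqueue(3): queue = [62, 22, 67, 9, 27, 3]
dequeue(): queue = [22, 67, 9, 27, 3]
dequeue(): queue = [67, 9, 27, 3]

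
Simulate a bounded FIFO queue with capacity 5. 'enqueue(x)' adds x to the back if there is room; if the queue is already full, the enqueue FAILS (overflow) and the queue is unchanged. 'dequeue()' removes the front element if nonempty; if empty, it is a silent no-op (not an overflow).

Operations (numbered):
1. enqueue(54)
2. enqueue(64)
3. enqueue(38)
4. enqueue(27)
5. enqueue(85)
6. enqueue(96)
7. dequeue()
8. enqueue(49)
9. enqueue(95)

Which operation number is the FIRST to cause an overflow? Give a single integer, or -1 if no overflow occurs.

Answer: 6

Derivation:
1. enqueue(54): size=1
2. enqueue(64): size=2
3. enqueue(38): size=3
4. enqueue(27): size=4
5. enqueue(85): size=5
6. enqueue(96): size=5=cap → OVERFLOW (fail)
7. dequeue(): size=4
8. enqueue(49): size=5
9. enqueue(95): size=5=cap → OVERFLOW (fail)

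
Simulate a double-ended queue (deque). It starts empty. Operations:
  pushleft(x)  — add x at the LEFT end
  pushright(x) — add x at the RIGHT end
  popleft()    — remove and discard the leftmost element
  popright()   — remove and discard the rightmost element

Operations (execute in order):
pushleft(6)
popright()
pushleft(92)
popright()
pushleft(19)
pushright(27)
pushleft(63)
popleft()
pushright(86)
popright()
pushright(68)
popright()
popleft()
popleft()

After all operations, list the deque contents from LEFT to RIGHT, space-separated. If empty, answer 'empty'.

Answer: empty

Derivation:
pushleft(6): [6]
popright(): []
pushleft(92): [92]
popright(): []
pushleft(19): [19]
pushright(27): [19, 27]
pushleft(63): [63, 19, 27]
popleft(): [19, 27]
pushright(86): [19, 27, 86]
popright(): [19, 27]
pushright(68): [19, 27, 68]
popright(): [19, 27]
popleft(): [27]
popleft(): []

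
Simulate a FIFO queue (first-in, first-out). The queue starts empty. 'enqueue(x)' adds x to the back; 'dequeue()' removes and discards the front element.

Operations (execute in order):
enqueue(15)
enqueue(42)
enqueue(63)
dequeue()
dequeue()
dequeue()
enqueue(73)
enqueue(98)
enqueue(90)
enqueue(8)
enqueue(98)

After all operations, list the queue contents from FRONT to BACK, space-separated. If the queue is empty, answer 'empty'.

enqueue(15): [15]
enqueue(42): [15, 42]
enqueue(63): [15, 42, 63]
dequeue(): [42, 63]
dequeue(): [63]
dequeue(): []
enqueue(73): [73]
enqueue(98): [73, 98]
enqueue(90): [73, 98, 90]
enqueue(8): [73, 98, 90, 8]
enqueue(98): [73, 98, 90, 8, 98]

Answer: 73 98 90 8 98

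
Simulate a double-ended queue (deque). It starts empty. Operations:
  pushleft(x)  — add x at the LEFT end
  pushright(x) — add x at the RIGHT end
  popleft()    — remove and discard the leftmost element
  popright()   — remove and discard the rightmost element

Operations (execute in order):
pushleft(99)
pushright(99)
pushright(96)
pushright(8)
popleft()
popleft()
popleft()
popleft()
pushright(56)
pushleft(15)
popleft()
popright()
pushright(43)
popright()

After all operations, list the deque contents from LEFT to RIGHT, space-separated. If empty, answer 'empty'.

pushleft(99): [99]
pushright(99): [99, 99]
pushright(96): [99, 99, 96]
pushright(8): [99, 99, 96, 8]
popleft(): [99, 96, 8]
popleft(): [96, 8]
popleft(): [8]
popleft(): []
pushright(56): [56]
pushleft(15): [15, 56]
popleft(): [56]
popright(): []
pushright(43): [43]
popright(): []

Answer: empty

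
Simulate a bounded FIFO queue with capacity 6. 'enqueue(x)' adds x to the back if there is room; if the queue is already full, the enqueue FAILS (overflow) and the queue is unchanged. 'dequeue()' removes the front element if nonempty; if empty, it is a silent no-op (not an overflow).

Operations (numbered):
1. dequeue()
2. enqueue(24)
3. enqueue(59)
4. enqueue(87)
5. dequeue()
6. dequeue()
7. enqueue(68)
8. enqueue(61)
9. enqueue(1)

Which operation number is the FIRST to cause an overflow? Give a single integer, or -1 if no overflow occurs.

Answer: -1

Derivation:
1. dequeue(): empty, no-op, size=0
2. enqueue(24): size=1
3. enqueue(59): size=2
4. enqueue(87): size=3
5. dequeue(): size=2
6. dequeue(): size=1
7. enqueue(68): size=2
8. enqueue(61): size=3
9. enqueue(1): size=4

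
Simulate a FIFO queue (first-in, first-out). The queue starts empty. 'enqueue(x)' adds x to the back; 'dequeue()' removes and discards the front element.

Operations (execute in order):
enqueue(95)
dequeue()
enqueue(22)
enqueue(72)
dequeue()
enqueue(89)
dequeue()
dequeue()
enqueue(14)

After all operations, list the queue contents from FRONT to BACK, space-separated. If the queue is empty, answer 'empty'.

enqueue(95): [95]
dequeue(): []
enqueue(22): [22]
enqueue(72): [22, 72]
dequeue(): [72]
enqueue(89): [72, 89]
dequeue(): [89]
dequeue(): []
enqueue(14): [14]

Answer: 14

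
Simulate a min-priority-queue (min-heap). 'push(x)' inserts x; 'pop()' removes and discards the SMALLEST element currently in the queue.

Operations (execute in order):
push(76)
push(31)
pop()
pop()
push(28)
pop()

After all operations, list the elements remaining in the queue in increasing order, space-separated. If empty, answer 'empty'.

Answer: empty

Derivation:
push(76): heap contents = [76]
push(31): heap contents = [31, 76]
pop() → 31: heap contents = [76]
pop() → 76: heap contents = []
push(28): heap contents = [28]
pop() → 28: heap contents = []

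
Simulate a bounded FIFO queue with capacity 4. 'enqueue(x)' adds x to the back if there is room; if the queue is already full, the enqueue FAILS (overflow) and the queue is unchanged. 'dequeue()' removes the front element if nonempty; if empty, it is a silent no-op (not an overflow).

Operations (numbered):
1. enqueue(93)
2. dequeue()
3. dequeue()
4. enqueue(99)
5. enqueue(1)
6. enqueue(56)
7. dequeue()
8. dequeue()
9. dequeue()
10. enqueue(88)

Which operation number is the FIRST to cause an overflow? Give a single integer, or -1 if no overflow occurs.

1. enqueue(93): size=1
2. dequeue(): size=0
3. dequeue(): empty, no-op, size=0
4. enqueue(99): size=1
5. enqueue(1): size=2
6. enqueue(56): size=3
7. dequeue(): size=2
8. dequeue(): size=1
9. dequeue(): size=0
10. enqueue(88): size=1

Answer: -1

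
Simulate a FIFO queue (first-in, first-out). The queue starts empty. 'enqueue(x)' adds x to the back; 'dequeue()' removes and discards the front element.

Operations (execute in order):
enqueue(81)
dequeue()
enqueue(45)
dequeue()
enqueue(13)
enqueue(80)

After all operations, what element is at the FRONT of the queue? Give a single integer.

enqueue(81): queue = [81]
dequeue(): queue = []
enqueue(45): queue = [45]
dequeue(): queue = []
enqueue(13): queue = [13]
enqueue(80): queue = [13, 80]

Answer: 13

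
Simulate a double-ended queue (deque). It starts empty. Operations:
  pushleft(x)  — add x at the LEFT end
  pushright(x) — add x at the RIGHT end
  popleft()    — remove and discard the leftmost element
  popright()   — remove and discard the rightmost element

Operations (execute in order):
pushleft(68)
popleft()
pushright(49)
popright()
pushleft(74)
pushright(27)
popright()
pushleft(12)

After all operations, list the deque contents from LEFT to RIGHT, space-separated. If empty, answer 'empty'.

pushleft(68): [68]
popleft(): []
pushright(49): [49]
popright(): []
pushleft(74): [74]
pushright(27): [74, 27]
popright(): [74]
pushleft(12): [12, 74]

Answer: 12 74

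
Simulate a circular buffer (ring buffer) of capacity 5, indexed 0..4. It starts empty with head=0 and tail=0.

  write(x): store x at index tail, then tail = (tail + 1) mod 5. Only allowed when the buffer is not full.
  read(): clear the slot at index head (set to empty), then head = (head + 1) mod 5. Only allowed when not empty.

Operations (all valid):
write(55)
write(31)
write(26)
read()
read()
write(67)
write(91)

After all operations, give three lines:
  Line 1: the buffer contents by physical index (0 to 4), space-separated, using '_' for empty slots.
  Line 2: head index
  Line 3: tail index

write(55): buf=[55 _ _ _ _], head=0, tail=1, size=1
write(31): buf=[55 31 _ _ _], head=0, tail=2, size=2
write(26): buf=[55 31 26 _ _], head=0, tail=3, size=3
read(): buf=[_ 31 26 _ _], head=1, tail=3, size=2
read(): buf=[_ _ 26 _ _], head=2, tail=3, size=1
write(67): buf=[_ _ 26 67 _], head=2, tail=4, size=2
write(91): buf=[_ _ 26 67 91], head=2, tail=0, size=3

Answer: _ _ 26 67 91
2
0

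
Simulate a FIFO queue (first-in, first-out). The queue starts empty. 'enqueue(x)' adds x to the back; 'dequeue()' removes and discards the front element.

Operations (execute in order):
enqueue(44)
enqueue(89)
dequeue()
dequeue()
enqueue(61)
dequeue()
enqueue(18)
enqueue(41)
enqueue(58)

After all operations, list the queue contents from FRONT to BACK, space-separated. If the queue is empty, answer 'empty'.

enqueue(44): [44]
enqueue(89): [44, 89]
dequeue(): [89]
dequeue(): []
enqueue(61): [61]
dequeue(): []
enqueue(18): [18]
enqueue(41): [18, 41]
enqueue(58): [18, 41, 58]

Answer: 18 41 58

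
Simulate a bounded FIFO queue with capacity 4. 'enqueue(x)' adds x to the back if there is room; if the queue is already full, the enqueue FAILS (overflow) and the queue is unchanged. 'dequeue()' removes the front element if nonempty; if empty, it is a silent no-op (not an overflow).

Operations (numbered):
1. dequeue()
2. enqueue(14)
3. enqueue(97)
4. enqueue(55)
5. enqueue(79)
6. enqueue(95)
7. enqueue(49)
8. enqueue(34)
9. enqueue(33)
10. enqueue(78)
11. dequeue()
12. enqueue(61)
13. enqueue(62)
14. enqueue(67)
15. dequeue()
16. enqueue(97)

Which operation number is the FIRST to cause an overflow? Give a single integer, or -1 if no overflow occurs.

Answer: 6

Derivation:
1. dequeue(): empty, no-op, size=0
2. enqueue(14): size=1
3. enqueue(97): size=2
4. enqueue(55): size=3
5. enqueue(79): size=4
6. enqueue(95): size=4=cap → OVERFLOW (fail)
7. enqueue(49): size=4=cap → OVERFLOW (fail)
8. enqueue(34): size=4=cap → OVERFLOW (fail)
9. enqueue(33): size=4=cap → OVERFLOW (fail)
10. enqueue(78): size=4=cap → OVERFLOW (fail)
11. dequeue(): size=3
12. enqueue(61): size=4
13. enqueue(62): size=4=cap → OVERFLOW (fail)
14. enqueue(67): size=4=cap → OVERFLOW (fail)
15. dequeue(): size=3
16. enqueue(97): size=4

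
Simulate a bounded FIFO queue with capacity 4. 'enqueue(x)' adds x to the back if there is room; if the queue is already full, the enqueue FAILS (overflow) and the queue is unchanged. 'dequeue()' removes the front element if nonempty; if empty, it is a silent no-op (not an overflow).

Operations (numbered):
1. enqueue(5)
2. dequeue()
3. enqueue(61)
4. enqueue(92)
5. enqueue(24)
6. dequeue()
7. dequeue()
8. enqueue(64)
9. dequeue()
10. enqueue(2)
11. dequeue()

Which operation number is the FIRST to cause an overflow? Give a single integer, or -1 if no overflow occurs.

1. enqueue(5): size=1
2. dequeue(): size=0
3. enqueue(61): size=1
4. enqueue(92): size=2
5. enqueue(24): size=3
6. dequeue(): size=2
7. dequeue(): size=1
8. enqueue(64): size=2
9. dequeue(): size=1
10. enqueue(2): size=2
11. dequeue(): size=1

Answer: -1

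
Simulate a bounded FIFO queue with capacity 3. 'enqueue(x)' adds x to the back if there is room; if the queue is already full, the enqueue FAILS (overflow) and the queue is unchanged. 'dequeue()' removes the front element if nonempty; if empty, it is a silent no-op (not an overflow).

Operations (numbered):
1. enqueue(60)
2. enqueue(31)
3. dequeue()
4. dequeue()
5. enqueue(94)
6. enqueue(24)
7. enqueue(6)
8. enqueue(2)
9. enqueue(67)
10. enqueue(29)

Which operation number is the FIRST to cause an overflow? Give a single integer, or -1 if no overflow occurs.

1. enqueue(60): size=1
2. enqueue(31): size=2
3. dequeue(): size=1
4. dequeue(): size=0
5. enqueue(94): size=1
6. enqueue(24): size=2
7. enqueue(6): size=3
8. enqueue(2): size=3=cap → OVERFLOW (fail)
9. enqueue(67): size=3=cap → OVERFLOW (fail)
10. enqueue(29): size=3=cap → OVERFLOW (fail)

Answer: 8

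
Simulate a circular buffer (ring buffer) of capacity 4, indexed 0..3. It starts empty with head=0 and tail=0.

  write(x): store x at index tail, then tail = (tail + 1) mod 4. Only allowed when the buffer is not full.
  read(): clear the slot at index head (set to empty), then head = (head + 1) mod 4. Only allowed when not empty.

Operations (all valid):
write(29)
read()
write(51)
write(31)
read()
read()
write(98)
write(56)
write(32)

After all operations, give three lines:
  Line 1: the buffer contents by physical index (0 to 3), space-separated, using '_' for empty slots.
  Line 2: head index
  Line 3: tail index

write(29): buf=[29 _ _ _], head=0, tail=1, size=1
read(): buf=[_ _ _ _], head=1, tail=1, size=0
write(51): buf=[_ 51 _ _], head=1, tail=2, size=1
write(31): buf=[_ 51 31 _], head=1, tail=3, size=2
read(): buf=[_ _ 31 _], head=2, tail=3, size=1
read(): buf=[_ _ _ _], head=3, tail=3, size=0
write(98): buf=[_ _ _ 98], head=3, tail=0, size=1
write(56): buf=[56 _ _ 98], head=3, tail=1, size=2
write(32): buf=[56 32 _ 98], head=3, tail=2, size=3

Answer: 56 32 _ 98
3
2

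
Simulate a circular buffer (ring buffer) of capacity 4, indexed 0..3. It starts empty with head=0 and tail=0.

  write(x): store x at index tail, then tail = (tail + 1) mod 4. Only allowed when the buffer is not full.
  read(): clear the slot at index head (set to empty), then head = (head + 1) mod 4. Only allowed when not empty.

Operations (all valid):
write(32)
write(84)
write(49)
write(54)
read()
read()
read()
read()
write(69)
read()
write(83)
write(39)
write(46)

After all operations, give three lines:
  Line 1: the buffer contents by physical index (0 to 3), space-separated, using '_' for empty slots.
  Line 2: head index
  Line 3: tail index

Answer: _ 83 39 46
1
0

Derivation:
write(32): buf=[32 _ _ _], head=0, tail=1, size=1
write(84): buf=[32 84 _ _], head=0, tail=2, size=2
write(49): buf=[32 84 49 _], head=0, tail=3, size=3
write(54): buf=[32 84 49 54], head=0, tail=0, size=4
read(): buf=[_ 84 49 54], head=1, tail=0, size=3
read(): buf=[_ _ 49 54], head=2, tail=0, size=2
read(): buf=[_ _ _ 54], head=3, tail=0, size=1
read(): buf=[_ _ _ _], head=0, tail=0, size=0
write(69): buf=[69 _ _ _], head=0, tail=1, size=1
read(): buf=[_ _ _ _], head=1, tail=1, size=0
write(83): buf=[_ 83 _ _], head=1, tail=2, size=1
write(39): buf=[_ 83 39 _], head=1, tail=3, size=2
write(46): buf=[_ 83 39 46], head=1, tail=0, size=3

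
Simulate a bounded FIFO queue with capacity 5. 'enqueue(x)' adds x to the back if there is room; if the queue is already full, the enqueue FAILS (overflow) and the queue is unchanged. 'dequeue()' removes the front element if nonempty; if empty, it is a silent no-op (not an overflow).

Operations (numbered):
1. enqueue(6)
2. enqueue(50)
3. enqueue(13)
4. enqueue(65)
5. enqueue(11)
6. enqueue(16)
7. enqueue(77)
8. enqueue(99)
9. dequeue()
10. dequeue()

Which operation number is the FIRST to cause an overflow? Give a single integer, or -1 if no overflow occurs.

Answer: 6

Derivation:
1. enqueue(6): size=1
2. enqueue(50): size=2
3. enqueue(13): size=3
4. enqueue(65): size=4
5. enqueue(11): size=5
6. enqueue(16): size=5=cap → OVERFLOW (fail)
7. enqueue(77): size=5=cap → OVERFLOW (fail)
8. enqueue(99): size=5=cap → OVERFLOW (fail)
9. dequeue(): size=4
10. dequeue(): size=3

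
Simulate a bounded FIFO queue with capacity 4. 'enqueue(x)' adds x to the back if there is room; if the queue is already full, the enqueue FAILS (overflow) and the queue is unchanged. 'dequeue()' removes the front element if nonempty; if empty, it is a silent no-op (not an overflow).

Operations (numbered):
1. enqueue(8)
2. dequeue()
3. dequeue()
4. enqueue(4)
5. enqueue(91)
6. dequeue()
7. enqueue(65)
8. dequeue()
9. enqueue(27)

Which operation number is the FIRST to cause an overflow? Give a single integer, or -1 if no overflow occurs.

Answer: -1

Derivation:
1. enqueue(8): size=1
2. dequeue(): size=0
3. dequeue(): empty, no-op, size=0
4. enqueue(4): size=1
5. enqueue(91): size=2
6. dequeue(): size=1
7. enqueue(65): size=2
8. dequeue(): size=1
9. enqueue(27): size=2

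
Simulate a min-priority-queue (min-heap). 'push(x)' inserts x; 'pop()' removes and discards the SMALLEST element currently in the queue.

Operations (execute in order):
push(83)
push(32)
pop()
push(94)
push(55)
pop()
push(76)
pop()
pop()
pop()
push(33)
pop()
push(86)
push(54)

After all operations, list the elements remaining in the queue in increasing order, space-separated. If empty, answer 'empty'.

push(83): heap contents = [83]
push(32): heap contents = [32, 83]
pop() → 32: heap contents = [83]
push(94): heap contents = [83, 94]
push(55): heap contents = [55, 83, 94]
pop() → 55: heap contents = [83, 94]
push(76): heap contents = [76, 83, 94]
pop() → 76: heap contents = [83, 94]
pop() → 83: heap contents = [94]
pop() → 94: heap contents = []
push(33): heap contents = [33]
pop() → 33: heap contents = []
push(86): heap contents = [86]
push(54): heap contents = [54, 86]

Answer: 54 86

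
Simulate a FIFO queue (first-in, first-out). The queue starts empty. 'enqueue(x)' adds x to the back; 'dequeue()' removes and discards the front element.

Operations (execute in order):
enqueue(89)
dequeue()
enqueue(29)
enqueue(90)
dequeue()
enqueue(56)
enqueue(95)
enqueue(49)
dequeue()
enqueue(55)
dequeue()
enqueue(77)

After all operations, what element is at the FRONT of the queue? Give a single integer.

enqueue(89): queue = [89]
dequeue(): queue = []
enqueue(29): queue = [29]
enqueue(90): queue = [29, 90]
dequeue(): queue = [90]
enqueue(56): queue = [90, 56]
enqueue(95): queue = [90, 56, 95]
enqueue(49): queue = [90, 56, 95, 49]
dequeue(): queue = [56, 95, 49]
enqueue(55): queue = [56, 95, 49, 55]
dequeue(): queue = [95, 49, 55]
enqueue(77): queue = [95, 49, 55, 77]

Answer: 95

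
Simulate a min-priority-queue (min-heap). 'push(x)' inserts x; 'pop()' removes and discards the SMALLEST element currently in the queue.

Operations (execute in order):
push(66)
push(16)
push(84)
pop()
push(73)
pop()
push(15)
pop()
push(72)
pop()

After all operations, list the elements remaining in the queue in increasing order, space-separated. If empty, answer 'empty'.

push(66): heap contents = [66]
push(16): heap contents = [16, 66]
push(84): heap contents = [16, 66, 84]
pop() → 16: heap contents = [66, 84]
push(73): heap contents = [66, 73, 84]
pop() → 66: heap contents = [73, 84]
push(15): heap contents = [15, 73, 84]
pop() → 15: heap contents = [73, 84]
push(72): heap contents = [72, 73, 84]
pop() → 72: heap contents = [73, 84]

Answer: 73 84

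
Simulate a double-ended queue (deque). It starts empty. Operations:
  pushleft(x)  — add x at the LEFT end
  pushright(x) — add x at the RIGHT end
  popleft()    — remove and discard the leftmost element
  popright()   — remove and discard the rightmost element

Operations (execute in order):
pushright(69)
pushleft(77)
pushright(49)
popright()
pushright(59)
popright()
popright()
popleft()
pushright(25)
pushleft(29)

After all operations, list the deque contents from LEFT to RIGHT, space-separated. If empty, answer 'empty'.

pushright(69): [69]
pushleft(77): [77, 69]
pushright(49): [77, 69, 49]
popright(): [77, 69]
pushright(59): [77, 69, 59]
popright(): [77, 69]
popright(): [77]
popleft(): []
pushright(25): [25]
pushleft(29): [29, 25]

Answer: 29 25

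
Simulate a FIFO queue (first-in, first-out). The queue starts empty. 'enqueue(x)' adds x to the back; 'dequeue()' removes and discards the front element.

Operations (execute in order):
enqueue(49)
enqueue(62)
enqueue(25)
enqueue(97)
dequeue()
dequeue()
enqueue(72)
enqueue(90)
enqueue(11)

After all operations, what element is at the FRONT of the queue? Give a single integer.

Answer: 25

Derivation:
enqueue(49): queue = [49]
enqueue(62): queue = [49, 62]
enqueue(25): queue = [49, 62, 25]
enqueue(97): queue = [49, 62, 25, 97]
dequeue(): queue = [62, 25, 97]
dequeue(): queue = [25, 97]
enqueue(72): queue = [25, 97, 72]
enqueue(90): queue = [25, 97, 72, 90]
enqueue(11): queue = [25, 97, 72, 90, 11]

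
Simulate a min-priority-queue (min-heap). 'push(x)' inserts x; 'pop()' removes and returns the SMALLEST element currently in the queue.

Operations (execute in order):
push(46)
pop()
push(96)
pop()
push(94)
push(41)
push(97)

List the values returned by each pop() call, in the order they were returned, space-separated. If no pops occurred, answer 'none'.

Answer: 46 96

Derivation:
push(46): heap contents = [46]
pop() → 46: heap contents = []
push(96): heap contents = [96]
pop() → 96: heap contents = []
push(94): heap contents = [94]
push(41): heap contents = [41, 94]
push(97): heap contents = [41, 94, 97]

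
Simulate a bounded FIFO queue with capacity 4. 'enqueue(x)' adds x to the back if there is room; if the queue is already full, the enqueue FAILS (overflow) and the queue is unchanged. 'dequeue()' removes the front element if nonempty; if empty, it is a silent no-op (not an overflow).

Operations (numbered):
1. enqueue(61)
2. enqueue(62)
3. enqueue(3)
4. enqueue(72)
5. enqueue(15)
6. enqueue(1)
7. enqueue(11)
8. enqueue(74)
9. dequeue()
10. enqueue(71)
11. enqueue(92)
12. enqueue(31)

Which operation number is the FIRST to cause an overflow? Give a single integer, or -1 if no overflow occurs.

Answer: 5

Derivation:
1. enqueue(61): size=1
2. enqueue(62): size=2
3. enqueue(3): size=3
4. enqueue(72): size=4
5. enqueue(15): size=4=cap → OVERFLOW (fail)
6. enqueue(1): size=4=cap → OVERFLOW (fail)
7. enqueue(11): size=4=cap → OVERFLOW (fail)
8. enqueue(74): size=4=cap → OVERFLOW (fail)
9. dequeue(): size=3
10. enqueue(71): size=4
11. enqueue(92): size=4=cap → OVERFLOW (fail)
12. enqueue(31): size=4=cap → OVERFLOW (fail)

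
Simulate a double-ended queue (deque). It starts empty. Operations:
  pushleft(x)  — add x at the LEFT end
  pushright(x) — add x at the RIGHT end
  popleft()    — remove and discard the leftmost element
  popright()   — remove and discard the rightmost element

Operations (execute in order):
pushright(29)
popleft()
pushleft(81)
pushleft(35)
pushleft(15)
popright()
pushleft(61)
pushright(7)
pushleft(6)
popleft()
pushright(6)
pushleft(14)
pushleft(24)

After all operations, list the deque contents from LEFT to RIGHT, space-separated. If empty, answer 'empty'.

pushright(29): [29]
popleft(): []
pushleft(81): [81]
pushleft(35): [35, 81]
pushleft(15): [15, 35, 81]
popright(): [15, 35]
pushleft(61): [61, 15, 35]
pushright(7): [61, 15, 35, 7]
pushleft(6): [6, 61, 15, 35, 7]
popleft(): [61, 15, 35, 7]
pushright(6): [61, 15, 35, 7, 6]
pushleft(14): [14, 61, 15, 35, 7, 6]
pushleft(24): [24, 14, 61, 15, 35, 7, 6]

Answer: 24 14 61 15 35 7 6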